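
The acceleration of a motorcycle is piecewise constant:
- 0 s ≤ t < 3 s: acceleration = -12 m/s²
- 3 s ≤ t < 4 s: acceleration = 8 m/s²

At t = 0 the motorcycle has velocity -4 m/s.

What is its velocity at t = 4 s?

-32 m/s

Δv equals the area under the a-t graph; then v = v₀ + Δv.
0–3 s: -12 × 3 = -36 m/s
3–4 s: 8 × 1 = 8 m/s
Δv = -28 m/s, so v(4) = -4 + (-28) = -32 m/s.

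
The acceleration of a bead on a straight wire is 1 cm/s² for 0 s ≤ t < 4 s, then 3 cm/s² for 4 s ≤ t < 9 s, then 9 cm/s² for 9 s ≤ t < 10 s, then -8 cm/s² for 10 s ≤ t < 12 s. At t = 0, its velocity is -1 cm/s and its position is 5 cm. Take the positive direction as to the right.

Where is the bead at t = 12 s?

122 cm

On each constant-a segment, Δv = aΔt and Δx = v₀Δt + ½aΔt²; chain segment to segment.
0–4 s: v starts -1 cm/s; Δx = -1·4 + ½·1·4² = 4 cm; v ends 3 cm/s.
4–9 s: v starts 3 cm/s; Δx = 3·5 + ½·3·5² = 52.5 cm; v ends 18 cm/s.
9–10 s: v starts 18 cm/s; Δx = 18·1 + ½·9·1² = 22.5 cm; v ends 27 cm/s.
10–12 s: v starts 27 cm/s; Δx = 27·2 + ½·-8·2² = 38 cm; v ends 11 cm/s.
x(12) = 5 + Σ Δx = 122 cm.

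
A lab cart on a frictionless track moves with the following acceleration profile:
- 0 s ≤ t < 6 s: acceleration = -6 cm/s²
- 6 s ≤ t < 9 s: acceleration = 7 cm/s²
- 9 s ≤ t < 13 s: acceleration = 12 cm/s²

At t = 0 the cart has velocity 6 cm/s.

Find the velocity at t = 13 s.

Δv equals the area under the a-t graph; then v = v₀ + Δv.
0–6 s: -6 × 6 = -36 cm/s
6–9 s: 7 × 3 = 21 cm/s
9–13 s: 12 × 4 = 48 cm/s
Δv = 33 cm/s, so v(13) = 6 + (33) = 39 cm/s.

39 cm/s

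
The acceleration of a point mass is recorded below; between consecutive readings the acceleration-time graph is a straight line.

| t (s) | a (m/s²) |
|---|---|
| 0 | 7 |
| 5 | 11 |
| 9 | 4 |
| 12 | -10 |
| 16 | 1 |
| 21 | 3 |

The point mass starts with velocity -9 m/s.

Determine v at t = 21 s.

Δv equals the area under the a-t graph; then v = v₀ + Δv.
0–5 s: ½(7 + 11)(5) = 45 m/s
5–9 s: ½(11 + 4)(4) = 30 m/s
9–12 s: ½(4 + -10)(3) = -9 m/s
12–16 s: ½(-10 + 1)(4) = -18 m/s
16–21 s: ½(1 + 3)(5) = 10 m/s
Δv = 58 m/s, so v(21) = -9 + (58) = 49 m/s.

49 m/s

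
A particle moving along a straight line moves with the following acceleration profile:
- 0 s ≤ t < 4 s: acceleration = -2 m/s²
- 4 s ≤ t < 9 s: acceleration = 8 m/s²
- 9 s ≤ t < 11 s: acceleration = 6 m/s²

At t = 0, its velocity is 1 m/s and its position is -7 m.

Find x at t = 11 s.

On each constant-a segment, Δv = aΔt and Δx = v₀Δt + ½aΔt²; chain segment to segment.
0–4 s: v starts 1 m/s; Δx = 1·4 + ½·-2·4² = -12 m; v ends -7 m/s.
4–9 s: v starts -7 m/s; Δx = -7·5 + ½·8·5² = 65 m; v ends 33 m/s.
9–11 s: v starts 33 m/s; Δx = 33·2 + ½·6·2² = 78 m; v ends 45 m/s.
x(11) = -7 + Σ Δx = 124 m.

124 m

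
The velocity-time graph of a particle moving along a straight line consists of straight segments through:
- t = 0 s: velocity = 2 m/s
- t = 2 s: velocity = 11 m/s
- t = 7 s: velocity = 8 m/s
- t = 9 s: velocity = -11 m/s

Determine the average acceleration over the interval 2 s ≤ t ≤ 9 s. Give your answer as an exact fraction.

-22/7 m/s²

Average acceleration = Δv/Δt = (-11 − 11)/(9 − 2) = -22/7 m/s².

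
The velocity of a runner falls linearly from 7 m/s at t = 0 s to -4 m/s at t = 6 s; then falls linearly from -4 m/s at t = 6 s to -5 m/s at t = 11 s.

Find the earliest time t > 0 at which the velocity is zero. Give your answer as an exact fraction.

v changes sign on 0–6 s (from 7 to -4); the graph is linear there, so v = 0 at t = 0 + (-7)·(6 − 0)/(-4 − 7) = 42/11 s.

t = 42/11 s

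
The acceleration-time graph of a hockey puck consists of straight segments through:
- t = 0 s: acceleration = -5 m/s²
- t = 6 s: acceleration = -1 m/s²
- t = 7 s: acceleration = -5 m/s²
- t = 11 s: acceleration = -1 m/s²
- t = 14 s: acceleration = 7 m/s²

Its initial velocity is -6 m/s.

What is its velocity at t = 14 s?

Δv equals the area under the a-t graph; then v = v₀ + Δv.
0–6 s: ½(-5 + -1)(6) = -18 m/s
6–7 s: ½(-1 + -5)(1) = -3 m/s
7–11 s: ½(-5 + -1)(4) = -12 m/s
11–14 s: ½(-1 + 7)(3) = 9 m/s
Δv = -24 m/s, so v(14) = -6 + (-24) = -30 m/s.

-30 m/s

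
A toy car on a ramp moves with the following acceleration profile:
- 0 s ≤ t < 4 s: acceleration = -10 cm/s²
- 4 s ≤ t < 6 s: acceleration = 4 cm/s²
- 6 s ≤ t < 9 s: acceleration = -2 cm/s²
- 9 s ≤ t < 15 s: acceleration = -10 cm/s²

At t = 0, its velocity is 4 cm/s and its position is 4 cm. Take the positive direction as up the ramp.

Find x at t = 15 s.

-601 cm

On each constant-a segment, Δv = aΔt and Δx = v₀Δt + ½aΔt²; chain segment to segment.
0–4 s: v starts 4 cm/s; Δx = 4·4 + ½·-10·4² = -64 cm; v ends -36 cm/s.
4–6 s: v starts -36 cm/s; Δx = -36·2 + ½·4·2² = -64 cm; v ends -28 cm/s.
6–9 s: v starts -28 cm/s; Δx = -28·3 + ½·-2·3² = -93 cm; v ends -34 cm/s.
9–15 s: v starts -34 cm/s; Δx = -34·6 + ½·-10·6² = -384 cm; v ends -94 cm/s.
x(15) = 4 + Σ Δx = -601 cm.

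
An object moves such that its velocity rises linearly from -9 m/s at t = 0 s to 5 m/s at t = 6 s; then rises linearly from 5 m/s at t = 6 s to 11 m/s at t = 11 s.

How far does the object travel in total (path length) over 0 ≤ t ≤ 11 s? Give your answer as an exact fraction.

439/7 m

Total distance travelled is ∫|v| dt — sum the magnitudes of each area piece.
0–6 s: v = 0 at t = 27/7 s; triangle areas 243/14 + 75/14 = 159/7 m
6–11 s: |½(5 + 11)(5)| = 40 m
Total distance = 439/7 m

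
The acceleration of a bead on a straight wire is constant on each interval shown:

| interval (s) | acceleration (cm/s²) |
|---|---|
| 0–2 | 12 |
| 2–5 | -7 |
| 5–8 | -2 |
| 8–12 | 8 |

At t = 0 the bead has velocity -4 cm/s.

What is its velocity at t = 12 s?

Δv equals the area under the a-t graph; then v = v₀ + Δv.
0–2 s: 12 × 2 = 24 cm/s
2–5 s: -7 × 3 = -21 cm/s
5–8 s: -2 × 3 = -6 cm/s
8–12 s: 8 × 4 = 32 cm/s
Δv = 29 cm/s, so v(12) = -4 + (29) = 25 cm/s.

25 cm/s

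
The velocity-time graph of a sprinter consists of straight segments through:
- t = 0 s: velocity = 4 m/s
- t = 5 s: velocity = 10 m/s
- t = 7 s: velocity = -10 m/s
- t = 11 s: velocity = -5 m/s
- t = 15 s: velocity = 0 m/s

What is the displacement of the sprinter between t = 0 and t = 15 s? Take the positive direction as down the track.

Displacement is the signed area under the v-t curve.
0–5 s: ½(4 + 10)(5) = 35 m
5–7 s: ½(10 + -10)(2) = 0 m
7–11 s: ½(-10 + -5)(4) = -30 m
11–15 s: ½(-5 + 0)(4) = -10 m
Net displacement = -5 m

-5 m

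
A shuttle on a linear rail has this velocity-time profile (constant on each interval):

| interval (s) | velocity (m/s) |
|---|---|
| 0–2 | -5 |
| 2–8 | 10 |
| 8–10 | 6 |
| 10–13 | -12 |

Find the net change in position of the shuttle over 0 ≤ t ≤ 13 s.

Displacement is the signed area under the v-t curve.
0–2 s: -5 × 2 = -10 m
2–8 s: 10 × 6 = 60 m
8–10 s: 6 × 2 = 12 m
10–13 s: -12 × 3 = -36 m
Net displacement = 26 m

26 m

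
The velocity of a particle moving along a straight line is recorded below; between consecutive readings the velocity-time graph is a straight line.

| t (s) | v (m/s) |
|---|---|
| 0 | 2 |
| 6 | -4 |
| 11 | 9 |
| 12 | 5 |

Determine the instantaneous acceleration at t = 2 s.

Acceleration is the slope of the v-t graph on 0–6 s: (-4 − 2)/(6 − 0) = -1 m/s².

-1 m/s²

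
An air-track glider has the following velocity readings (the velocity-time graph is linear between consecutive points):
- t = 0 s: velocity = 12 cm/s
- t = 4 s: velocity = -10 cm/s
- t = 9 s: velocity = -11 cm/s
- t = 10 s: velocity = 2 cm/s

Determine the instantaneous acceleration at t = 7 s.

-0.2 cm/s²

Acceleration is the slope of the v-t graph on 4–9 s: (-11 − -10)/(9 − 4) = -0.2 cm/s².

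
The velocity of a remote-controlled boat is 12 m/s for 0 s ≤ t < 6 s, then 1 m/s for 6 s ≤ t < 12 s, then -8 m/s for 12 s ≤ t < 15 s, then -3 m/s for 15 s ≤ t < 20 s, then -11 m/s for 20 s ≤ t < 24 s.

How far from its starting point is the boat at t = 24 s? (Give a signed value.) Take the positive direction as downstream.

-5 m

Displacement is the signed area under the v-t curve.
0–6 s: 12 × 6 = 72 m
6–12 s: 1 × 6 = 6 m
12–15 s: -8 × 3 = -24 m
15–20 s: -3 × 5 = -15 m
20–24 s: -11 × 4 = -44 m
Net displacement = -5 m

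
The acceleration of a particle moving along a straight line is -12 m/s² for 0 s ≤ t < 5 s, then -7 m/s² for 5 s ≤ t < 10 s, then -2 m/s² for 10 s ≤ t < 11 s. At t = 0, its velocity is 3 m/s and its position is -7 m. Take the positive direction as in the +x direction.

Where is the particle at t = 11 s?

-607.5 m

On each constant-a segment, Δv = aΔt and Δx = v₀Δt + ½aΔt²; chain segment to segment.
0–5 s: v starts 3 m/s; Δx = 3·5 + ½·-12·5² = -135 m; v ends -57 m/s.
5–10 s: v starts -57 m/s; Δx = -57·5 + ½·-7·5² = -372.5 m; v ends -92 m/s.
10–11 s: v starts -92 m/s; Δx = -92·1 + ½·-2·1² = -93 m; v ends -94 m/s.
x(11) = -7 + Σ Δx = -607.5 m.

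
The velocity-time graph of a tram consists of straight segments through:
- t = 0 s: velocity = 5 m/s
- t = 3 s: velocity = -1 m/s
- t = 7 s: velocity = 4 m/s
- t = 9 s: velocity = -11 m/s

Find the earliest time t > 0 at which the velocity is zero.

t = 2.5 s

v changes sign on 0–3 s (from 5 to -1); the graph is linear there, so v = 0 at t = 0 + (-5)·(3 − 0)/(-1 − 5) = 2.5 s.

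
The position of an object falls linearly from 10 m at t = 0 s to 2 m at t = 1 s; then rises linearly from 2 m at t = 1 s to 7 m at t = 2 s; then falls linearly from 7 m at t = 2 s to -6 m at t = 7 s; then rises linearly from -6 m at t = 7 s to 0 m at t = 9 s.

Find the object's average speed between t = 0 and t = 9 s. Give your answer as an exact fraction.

Average speed = (total path length)/(elapsed time); on a piecewise-linear x-t graph the path length is Σ|Δx|.
0–1 s: |Δx| = |2 − 10| = 8 m
1–2 s: |Δx| = |7 − 2| = 5 m
2–7 s: |Δx| = |-6 − 7| = 13 m
7–9 s: |Δx| = |0 − -6| = 6 m
Total path = 32 m; average speed = 32/9 = 32/9 m/s.

32/9 m/s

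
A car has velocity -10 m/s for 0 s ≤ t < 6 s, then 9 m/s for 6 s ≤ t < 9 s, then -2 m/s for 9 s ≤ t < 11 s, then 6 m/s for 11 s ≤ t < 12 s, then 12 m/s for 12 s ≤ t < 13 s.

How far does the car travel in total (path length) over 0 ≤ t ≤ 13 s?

Total distance travelled is ∫|v| dt — sum the magnitudes of each area piece.
0–6 s: |-10| × 6 = 60 m
6–9 s: |9| × 3 = 27 m
9–11 s: |-2| × 2 = 4 m
11–12 s: |6| × 1 = 6 m
12–13 s: |12| × 1 = 12 m
Total distance = 109 m

109 m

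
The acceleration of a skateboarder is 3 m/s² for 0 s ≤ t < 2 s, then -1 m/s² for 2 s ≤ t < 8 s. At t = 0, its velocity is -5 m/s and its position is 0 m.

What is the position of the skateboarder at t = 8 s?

On each constant-a segment, Δv = aΔt and Δx = v₀Δt + ½aΔt²; chain segment to segment.
0–2 s: v starts -5 m/s; Δx = -5·2 + ½·3·2² = -4 m; v ends 1 m/s.
2–8 s: v starts 1 m/s; Δx = 1·6 + ½·-1·6² = -12 m; v ends -5 m/s.
x(8) = 0 + Σ Δx = -16 m.

-16 m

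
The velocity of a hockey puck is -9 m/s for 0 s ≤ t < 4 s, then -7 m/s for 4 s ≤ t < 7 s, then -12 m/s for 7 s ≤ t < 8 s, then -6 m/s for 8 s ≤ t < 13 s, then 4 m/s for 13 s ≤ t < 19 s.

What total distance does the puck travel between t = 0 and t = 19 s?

Distance (not displacement) is the total path length: add the absolute areas under v-t.
0–4 s: |-9| × 4 = 36 m
4–7 s: |-7| × 3 = 21 m
7–8 s: |-12| × 1 = 12 m
8–13 s: |-6| × 5 = 30 m
13–19 s: |4| × 6 = 24 m
Total distance = 123 m

123 m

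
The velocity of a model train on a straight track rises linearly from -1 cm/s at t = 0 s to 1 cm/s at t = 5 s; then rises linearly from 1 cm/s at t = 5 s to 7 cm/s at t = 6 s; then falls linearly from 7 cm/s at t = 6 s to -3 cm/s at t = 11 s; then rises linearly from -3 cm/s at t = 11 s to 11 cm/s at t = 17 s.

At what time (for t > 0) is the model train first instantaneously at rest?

t = 2.5 s

v changes sign on 0–5 s (from -1 to 1); the graph is linear there, so v = 0 at t = 0 + (1)·(5 − 0)/(1 − -1) = 2.5 s.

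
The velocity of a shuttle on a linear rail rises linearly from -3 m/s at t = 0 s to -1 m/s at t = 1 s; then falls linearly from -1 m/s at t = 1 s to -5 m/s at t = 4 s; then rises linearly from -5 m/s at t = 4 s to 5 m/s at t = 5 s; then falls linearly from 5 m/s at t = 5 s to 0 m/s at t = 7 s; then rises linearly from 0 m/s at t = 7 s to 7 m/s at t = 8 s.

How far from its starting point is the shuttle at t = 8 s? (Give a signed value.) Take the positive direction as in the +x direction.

Displacement is the signed area under the v-t curve.
0–1 s: ½(-3 + -1)(1) = -2 m
1–4 s: ½(-1 + -5)(3) = -9 m
4–5 s: ½(-5 + 5)(1) = 0 m
5–7 s: ½(5 + 0)(2) = 5 m
7–8 s: ½(0 + 7)(1) = 3.5 m
Net displacement = -2.5 m

-2.5 m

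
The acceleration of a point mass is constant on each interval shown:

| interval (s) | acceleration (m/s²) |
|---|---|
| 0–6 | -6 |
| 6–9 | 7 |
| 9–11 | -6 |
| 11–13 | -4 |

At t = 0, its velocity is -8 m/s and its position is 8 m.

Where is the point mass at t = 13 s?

-384.5 m

On each constant-a segment, Δv = aΔt and Δx = v₀Δt + ½aΔt²; chain segment to segment.
0–6 s: v starts -8 m/s; Δx = -8·6 + ½·-6·6² = -156 m; v ends -44 m/s.
6–9 s: v starts -44 m/s; Δx = -44·3 + ½·7·3² = -100.5 m; v ends -23 m/s.
9–11 s: v starts -23 m/s; Δx = -23·2 + ½·-6·2² = -58 m; v ends -35 m/s.
11–13 s: v starts -35 m/s; Δx = -35·2 + ½·-4·2² = -78 m; v ends -43 m/s.
x(13) = 8 + Σ Δx = -384.5 m.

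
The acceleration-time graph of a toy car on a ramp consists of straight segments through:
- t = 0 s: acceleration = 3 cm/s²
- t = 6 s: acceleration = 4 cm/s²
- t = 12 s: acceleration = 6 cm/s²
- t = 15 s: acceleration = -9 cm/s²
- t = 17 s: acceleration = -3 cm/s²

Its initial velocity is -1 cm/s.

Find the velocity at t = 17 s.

Δv equals the area under the a-t graph; then v = v₀ + Δv.
0–6 s: ½(3 + 4)(6) = 21 cm/s
6–12 s: ½(4 + 6)(6) = 30 cm/s
12–15 s: ½(6 + -9)(3) = -4.5 cm/s
15–17 s: ½(-9 + -3)(2) = -12 cm/s
Δv = 34.5 cm/s, so v(17) = -1 + (34.5) = 33.5 cm/s.

33.5 cm/s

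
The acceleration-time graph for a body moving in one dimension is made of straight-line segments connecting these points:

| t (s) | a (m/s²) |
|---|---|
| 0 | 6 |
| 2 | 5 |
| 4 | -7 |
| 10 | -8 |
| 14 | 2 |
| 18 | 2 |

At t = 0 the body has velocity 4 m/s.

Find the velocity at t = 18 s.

-36 m/s

Δv equals the area under the a-t graph; then v = v₀ + Δv.
0–2 s: ½(6 + 5)(2) = 11 m/s
2–4 s: ½(5 + -7)(2) = -2 m/s
4–10 s: ½(-7 + -8)(6) = -45 m/s
10–14 s: ½(-8 + 2)(4) = -12 m/s
14–18 s: 2 × 4 = 8 m/s
Δv = -40 m/s, so v(18) = 4 + (-40) = -36 m/s.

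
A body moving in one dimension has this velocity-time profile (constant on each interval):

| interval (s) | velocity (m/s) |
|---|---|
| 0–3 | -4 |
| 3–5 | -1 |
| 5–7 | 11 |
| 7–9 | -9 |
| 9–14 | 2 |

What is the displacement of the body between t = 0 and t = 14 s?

0 m

Displacement is the signed area under the v-t curve.
0–3 s: -4 × 3 = -12 m
3–5 s: -1 × 2 = -2 m
5–7 s: 11 × 2 = 22 m
7–9 s: -9 × 2 = -18 m
9–14 s: 2 × 5 = 10 m
Net displacement = 0 m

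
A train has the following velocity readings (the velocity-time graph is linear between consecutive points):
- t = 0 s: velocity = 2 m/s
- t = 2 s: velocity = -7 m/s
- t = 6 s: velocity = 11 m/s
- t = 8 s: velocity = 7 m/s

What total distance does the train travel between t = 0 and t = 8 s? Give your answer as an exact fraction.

Total distance travelled is ∫|v| dt — sum the magnitudes of each area piece.
0–2 s: v = 0 at t = 4/9 s; triangle areas 4/9 + 49/9 = 53/9 m
2–6 s: v = 0 at t = 32/9 s; triangle areas 49/9 + 121/9 = 170/9 m
6–8 s: |½(11 + 7)(2)| = 18 m
Total distance = 385/9 m

385/9 m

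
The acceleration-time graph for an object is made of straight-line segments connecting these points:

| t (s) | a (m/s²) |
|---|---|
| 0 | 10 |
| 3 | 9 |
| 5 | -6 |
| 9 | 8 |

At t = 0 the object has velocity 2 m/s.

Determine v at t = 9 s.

37.5 m/s

Δv equals the area under the a-t graph; then v = v₀ + Δv.
0–3 s: ½(10 + 9)(3) = 28.5 m/s
3–5 s: ½(9 + -6)(2) = 3 m/s
5–9 s: ½(-6 + 8)(4) = 4 m/s
Δv = 35.5 m/s, so v(9) = 2 + (35.5) = 37.5 m/s.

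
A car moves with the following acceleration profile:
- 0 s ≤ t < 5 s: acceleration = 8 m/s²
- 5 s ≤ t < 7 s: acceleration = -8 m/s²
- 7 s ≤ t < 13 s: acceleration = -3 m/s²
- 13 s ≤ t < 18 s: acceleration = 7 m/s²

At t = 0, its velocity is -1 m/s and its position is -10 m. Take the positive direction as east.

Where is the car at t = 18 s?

343.5 m

On each constant-a segment, Δv = aΔt and Δx = v₀Δt + ½aΔt²; chain segment to segment.
0–5 s: v starts -1 m/s; Δx = -1·5 + ½·8·5² = 95 m; v ends 39 m/s.
5–7 s: v starts 39 m/s; Δx = 39·2 + ½·-8·2² = 62 m; v ends 23 m/s.
7–13 s: v starts 23 m/s; Δx = 23·6 + ½·-3·6² = 84 m; v ends 5 m/s.
13–18 s: v starts 5 m/s; Δx = 5·5 + ½·7·5² = 112.5 m; v ends 40 m/s.
x(18) = -10 + Σ Δx = 343.5 m.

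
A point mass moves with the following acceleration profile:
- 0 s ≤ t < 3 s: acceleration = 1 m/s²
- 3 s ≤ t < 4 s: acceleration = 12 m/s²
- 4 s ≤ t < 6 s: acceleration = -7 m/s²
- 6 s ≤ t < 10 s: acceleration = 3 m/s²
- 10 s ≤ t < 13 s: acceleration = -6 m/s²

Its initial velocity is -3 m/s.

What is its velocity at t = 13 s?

Δv equals the area under the a-t graph; then v = v₀ + Δv.
0–3 s: 1 × 3 = 3 m/s
3–4 s: 12 × 1 = 12 m/s
4–6 s: -7 × 2 = -14 m/s
6–10 s: 3 × 4 = 12 m/s
10–13 s: -6 × 3 = -18 m/s
Δv = -5 m/s, so v(13) = -3 + (-5) = -8 m/s.

-8 m/s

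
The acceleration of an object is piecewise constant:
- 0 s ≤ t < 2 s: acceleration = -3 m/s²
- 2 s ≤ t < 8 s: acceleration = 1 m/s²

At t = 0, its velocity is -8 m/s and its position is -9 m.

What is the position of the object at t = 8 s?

-97 m

On each constant-a segment, Δv = aΔt and Δx = v₀Δt + ½aΔt²; chain segment to segment.
0–2 s: v starts -8 m/s; Δx = -8·2 + ½·-3·2² = -22 m; v ends -14 m/s.
2–8 s: v starts -14 m/s; Δx = -14·6 + ½·1·6² = -66 m; v ends -8 m/s.
x(8) = -9 + Σ Δx = -97 m.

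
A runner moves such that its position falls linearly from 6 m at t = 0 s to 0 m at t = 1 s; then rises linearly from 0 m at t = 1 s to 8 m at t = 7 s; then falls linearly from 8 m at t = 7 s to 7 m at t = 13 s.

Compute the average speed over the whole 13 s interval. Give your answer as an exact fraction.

Average speed = (total path length)/(elapsed time); on a piecewise-linear x-t graph the path length is Σ|Δx|.
0–1 s: |Δx| = |0 − 6| = 6 m
1–7 s: |Δx| = |8 − 0| = 8 m
7–13 s: |Δx| = |7 − 8| = 1 m
Total path = 15 m; average speed = 15/13 = 15/13 m/s.

15/13 m/s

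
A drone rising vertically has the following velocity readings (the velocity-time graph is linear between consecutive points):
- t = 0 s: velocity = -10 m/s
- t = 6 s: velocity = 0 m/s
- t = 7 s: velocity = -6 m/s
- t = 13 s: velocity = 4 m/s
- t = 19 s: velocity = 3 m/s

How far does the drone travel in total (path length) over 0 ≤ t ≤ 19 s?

69.6 m

Total distance travelled is ∫|v| dt — sum the magnitudes of each area piece.
0–6 s: |½(-10 + 0)(6)| = 30 m
6–7 s: |½(0 + -6)(1)| = 3 m
7–13 s: v = 0 at t = 10.6 s; triangle areas 10.8 + 4.8 = 15.6 m
13–19 s: |½(4 + 3)(6)| = 21 m
Total distance = 69.6 m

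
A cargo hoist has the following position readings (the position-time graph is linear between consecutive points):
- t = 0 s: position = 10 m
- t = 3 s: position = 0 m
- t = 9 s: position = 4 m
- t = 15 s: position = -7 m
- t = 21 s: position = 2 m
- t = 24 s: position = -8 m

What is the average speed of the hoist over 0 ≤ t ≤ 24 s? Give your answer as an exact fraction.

Average speed = (total path length)/(elapsed time); on a piecewise-linear x-t graph the path length is Σ|Δx|.
0–3 s: |Δx| = |0 − 10| = 10 m
3–9 s: |Δx| = |4 − 0| = 4 m
9–15 s: |Δx| = |-7 − 4| = 11 m
15–21 s: |Δx| = |2 − -7| = 9 m
21–24 s: |Δx| = |-8 − 2| = 10 m
Total path = 44 m; average speed = 44/24 = 11/6 m/s.

11/6 m/s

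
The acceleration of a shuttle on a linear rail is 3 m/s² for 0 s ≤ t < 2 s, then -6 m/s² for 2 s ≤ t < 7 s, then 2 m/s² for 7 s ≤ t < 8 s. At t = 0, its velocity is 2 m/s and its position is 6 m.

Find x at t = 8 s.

-40 m

On each constant-a segment, Δv = aΔt and Δx = v₀Δt + ½aΔt²; chain segment to segment.
0–2 s: v starts 2 m/s; Δx = 2·2 + ½·3·2² = 10 m; v ends 8 m/s.
2–7 s: v starts 8 m/s; Δx = 8·5 + ½·-6·5² = -35 m; v ends -22 m/s.
7–8 s: v starts -22 m/s; Δx = -22·1 + ½·2·1² = -21 m; v ends -20 m/s.
x(8) = 6 + Σ Δx = -40 m.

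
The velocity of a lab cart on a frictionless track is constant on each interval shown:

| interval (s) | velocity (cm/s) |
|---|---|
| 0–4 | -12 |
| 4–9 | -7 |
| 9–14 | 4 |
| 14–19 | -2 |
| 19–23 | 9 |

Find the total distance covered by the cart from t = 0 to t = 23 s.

149 cm

Total distance travelled is ∫|v| dt — sum the magnitudes of each area piece.
0–4 s: |-12| × 4 = 48 cm
4–9 s: |-7| × 5 = 35 cm
9–14 s: |4| × 5 = 20 cm
14–19 s: |-2| × 5 = 10 cm
19–23 s: |9| × 4 = 36 cm
Total distance = 149 cm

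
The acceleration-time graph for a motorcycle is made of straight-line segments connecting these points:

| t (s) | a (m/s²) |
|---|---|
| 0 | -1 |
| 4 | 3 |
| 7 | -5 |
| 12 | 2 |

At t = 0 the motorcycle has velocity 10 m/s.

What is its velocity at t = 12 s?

Δv equals the area under the a-t graph; then v = v₀ + Δv.
0–4 s: ½(-1 + 3)(4) = 4 m/s
4–7 s: ½(3 + -5)(3) = -3 m/s
7–12 s: ½(-5 + 2)(5) = -7.5 m/s
Δv = -6.5 m/s, so v(12) = 10 + (-6.5) = 3.5 m/s.

3.5 m/s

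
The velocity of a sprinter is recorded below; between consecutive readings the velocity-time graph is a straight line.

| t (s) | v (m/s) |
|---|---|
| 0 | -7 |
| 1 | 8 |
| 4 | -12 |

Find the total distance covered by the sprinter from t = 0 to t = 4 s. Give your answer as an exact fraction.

581/30 m

Distance (not displacement) is the total path length: add the absolute areas under v-t.
0–1 s: v = 0 at t = 7/15 s; triangle areas 49/30 + 32/15 = 113/30 m
1–4 s: v = 0 at t = 2.2 s; triangle areas 4.8 + 10.8 = 15.6 m
Total distance = 581/30 m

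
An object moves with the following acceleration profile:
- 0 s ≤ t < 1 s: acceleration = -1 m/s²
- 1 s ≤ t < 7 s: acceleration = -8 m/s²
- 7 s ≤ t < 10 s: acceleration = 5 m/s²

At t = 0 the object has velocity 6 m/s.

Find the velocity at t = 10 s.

-28 m/s

Δv equals the area under the a-t graph; then v = v₀ + Δv.
0–1 s: -1 × 1 = -1 m/s
1–7 s: -8 × 6 = -48 m/s
7–10 s: 5 × 3 = 15 m/s
Δv = -34 m/s, so v(10) = 6 + (-34) = -28 m/s.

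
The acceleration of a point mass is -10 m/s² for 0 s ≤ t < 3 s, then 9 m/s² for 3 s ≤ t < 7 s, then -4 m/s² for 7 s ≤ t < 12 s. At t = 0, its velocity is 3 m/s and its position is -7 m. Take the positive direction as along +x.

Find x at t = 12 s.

On each constant-a segment, Δv = aΔt and Δx = v₀Δt + ½aΔt²; chain segment to segment.
0–3 s: v starts 3 m/s; Δx = 3·3 + ½·-10·3² = -36 m; v ends -27 m/s.
3–7 s: v starts -27 m/s; Δx = -27·4 + ½·9·4² = -36 m; v ends 9 m/s.
7–12 s: v starts 9 m/s; Δx = 9·5 + ½·-4·5² = -5 m; v ends -11 m/s.
x(12) = -7 + Σ Δx = -84 m.

-84 m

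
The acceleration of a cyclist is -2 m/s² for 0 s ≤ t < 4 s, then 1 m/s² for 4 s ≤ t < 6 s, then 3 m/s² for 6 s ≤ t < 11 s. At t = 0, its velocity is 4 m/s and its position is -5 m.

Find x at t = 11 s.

On each constant-a segment, Δv = aΔt and Δx = v₀Δt + ½aΔt²; chain segment to segment.
0–4 s: v starts 4 m/s; Δx = 4·4 + ½·-2·4² = 0 m; v ends -4 m/s.
4–6 s: v starts -4 m/s; Δx = -4·2 + ½·1·2² = -6 m; v ends -2 m/s.
6–11 s: v starts -2 m/s; Δx = -2·5 + ½·3·5² = 27.5 m; v ends 13 m/s.
x(11) = -5 + Σ Δx = 16.5 m.

16.5 m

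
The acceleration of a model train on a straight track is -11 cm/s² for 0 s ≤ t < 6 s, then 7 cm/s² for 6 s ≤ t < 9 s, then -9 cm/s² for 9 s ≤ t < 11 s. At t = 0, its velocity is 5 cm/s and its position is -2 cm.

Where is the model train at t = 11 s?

-419.5 cm

On each constant-a segment, Δv = aΔt and Δx = v₀Δt + ½aΔt²; chain segment to segment.
0–6 s: v starts 5 cm/s; Δx = 5·6 + ½·-11·6² = -168 cm; v ends -61 cm/s.
6–9 s: v starts -61 cm/s; Δx = -61·3 + ½·7·3² = -151.5 cm; v ends -40 cm/s.
9–11 s: v starts -40 cm/s; Δx = -40·2 + ½·-9·2² = -98 cm; v ends -58 cm/s.
x(11) = -2 + Σ Δx = -419.5 cm.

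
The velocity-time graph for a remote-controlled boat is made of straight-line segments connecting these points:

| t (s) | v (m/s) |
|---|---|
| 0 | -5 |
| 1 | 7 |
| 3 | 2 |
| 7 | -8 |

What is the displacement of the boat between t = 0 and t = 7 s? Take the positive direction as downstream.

Displacement is the signed area under the v-t curve.
0–1 s: ½(-5 + 7)(1) = 1 m
1–3 s: ½(7 + 2)(2) = 9 m
3–7 s: ½(2 + -8)(4) = -12 m
Net displacement = -2 m

-2 m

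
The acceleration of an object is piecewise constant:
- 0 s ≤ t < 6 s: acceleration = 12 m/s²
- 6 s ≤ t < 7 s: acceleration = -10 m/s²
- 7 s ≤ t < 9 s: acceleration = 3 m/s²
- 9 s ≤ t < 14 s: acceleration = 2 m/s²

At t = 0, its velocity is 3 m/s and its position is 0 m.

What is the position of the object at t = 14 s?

820 m

On each constant-a segment, Δv = aΔt and Δx = v₀Δt + ½aΔt²; chain segment to segment.
0–6 s: v starts 3 m/s; Δx = 3·6 + ½·12·6² = 234 m; v ends 75 m/s.
6–7 s: v starts 75 m/s; Δx = 75·1 + ½·-10·1² = 70 m; v ends 65 m/s.
7–9 s: v starts 65 m/s; Δx = 65·2 + ½·3·2² = 136 m; v ends 71 m/s.
9–14 s: v starts 71 m/s; Δx = 71·5 + ½·2·5² = 380 m; v ends 81 m/s.
x(14) = 0 + Σ Δx = 820 m.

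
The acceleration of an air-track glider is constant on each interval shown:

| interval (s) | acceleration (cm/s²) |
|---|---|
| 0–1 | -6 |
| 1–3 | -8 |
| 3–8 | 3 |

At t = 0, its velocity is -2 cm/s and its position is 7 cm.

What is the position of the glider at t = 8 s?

-112.5 cm

On each constant-a segment, Δv = aΔt and Δx = v₀Δt + ½aΔt²; chain segment to segment.
0–1 s: v starts -2 cm/s; Δx = -2·1 + ½·-6·1² = -5 cm; v ends -8 cm/s.
1–3 s: v starts -8 cm/s; Δx = -8·2 + ½·-8·2² = -32 cm; v ends -24 cm/s.
3–8 s: v starts -24 cm/s; Δx = -24·5 + ½·3·5² = -82.5 cm; v ends -9 cm/s.
x(8) = 7 + Σ Δx = -112.5 cm.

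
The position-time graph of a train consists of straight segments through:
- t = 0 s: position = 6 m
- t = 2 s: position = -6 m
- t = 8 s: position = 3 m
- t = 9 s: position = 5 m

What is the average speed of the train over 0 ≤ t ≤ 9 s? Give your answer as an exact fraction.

Average speed = (total path length)/(elapsed time); on a piecewise-linear x-t graph the path length is Σ|Δx|.
0–2 s: |Δx| = |-6 − 6| = 12 m
2–8 s: |Δx| = |3 − -6| = 9 m
8–9 s: |Δx| = |5 − 3| = 2 m
Total path = 23 m; average speed = 23/9 = 23/9 m/s.

23/9 m/s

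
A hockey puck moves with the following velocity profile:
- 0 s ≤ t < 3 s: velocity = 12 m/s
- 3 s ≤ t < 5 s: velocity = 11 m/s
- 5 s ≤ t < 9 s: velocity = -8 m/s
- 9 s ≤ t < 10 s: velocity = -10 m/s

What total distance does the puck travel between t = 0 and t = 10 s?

Distance (not displacement) is the total path length: add the absolute areas under v-t.
0–3 s: |12| × 3 = 36 m
3–5 s: |11| × 2 = 22 m
5–9 s: |-8| × 4 = 32 m
9–10 s: |-10| × 1 = 10 m
Total distance = 100 m

100 m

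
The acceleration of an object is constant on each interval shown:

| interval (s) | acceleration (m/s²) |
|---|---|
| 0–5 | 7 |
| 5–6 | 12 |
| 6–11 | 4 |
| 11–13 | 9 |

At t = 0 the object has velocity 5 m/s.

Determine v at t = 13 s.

90 m/s

Δv equals the area under the a-t graph; then v = v₀ + Δv.
0–5 s: 7 × 5 = 35 m/s
5–6 s: 12 × 1 = 12 m/s
6–11 s: 4 × 5 = 20 m/s
11–13 s: 9 × 2 = 18 m/s
Δv = 85 m/s, so v(13) = 5 + (85) = 90 m/s.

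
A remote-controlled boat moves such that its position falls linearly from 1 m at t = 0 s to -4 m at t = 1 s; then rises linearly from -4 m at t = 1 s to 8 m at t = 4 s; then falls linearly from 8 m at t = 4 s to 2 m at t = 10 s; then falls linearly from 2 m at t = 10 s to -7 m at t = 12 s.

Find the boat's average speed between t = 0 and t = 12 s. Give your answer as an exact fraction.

8/3 m/s

Average speed = (total path length)/(elapsed time); on a piecewise-linear x-t graph the path length is Σ|Δx|.
0–1 s: |Δx| = |-4 − 1| = 5 m
1–4 s: |Δx| = |8 − -4| = 12 m
4–10 s: |Δx| = |2 − 8| = 6 m
10–12 s: |Δx| = |-7 − 2| = 9 m
Total path = 32 m; average speed = 32/12 = 8/3 m/s.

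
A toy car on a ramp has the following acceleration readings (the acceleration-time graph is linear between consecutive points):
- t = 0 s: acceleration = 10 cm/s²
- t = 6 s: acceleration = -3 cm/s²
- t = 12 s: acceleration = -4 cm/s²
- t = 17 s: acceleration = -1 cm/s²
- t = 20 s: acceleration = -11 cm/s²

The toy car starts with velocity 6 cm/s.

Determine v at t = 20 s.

-24.5 cm/s

Δv equals the area under the a-t graph; then v = v₀ + Δv.
0–6 s: ½(10 + -3)(6) = 21 cm/s
6–12 s: ½(-3 + -4)(6) = -21 cm/s
12–17 s: ½(-4 + -1)(5) = -12.5 cm/s
17–20 s: ½(-1 + -11)(3) = -18 cm/s
Δv = -30.5 cm/s, so v(20) = 6 + (-30.5) = -24.5 cm/s.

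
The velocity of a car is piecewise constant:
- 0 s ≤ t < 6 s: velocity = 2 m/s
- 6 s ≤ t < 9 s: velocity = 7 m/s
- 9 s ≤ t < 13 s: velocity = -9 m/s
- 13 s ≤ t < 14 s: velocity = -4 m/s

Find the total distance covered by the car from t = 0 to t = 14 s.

73 m

Distance (not displacement) is the total path length: add the absolute areas under v-t.
0–6 s: |2| × 6 = 12 m
6–9 s: |7| × 3 = 21 m
9–13 s: |-9| × 4 = 36 m
13–14 s: |-4| × 1 = 4 m
Total distance = 73 m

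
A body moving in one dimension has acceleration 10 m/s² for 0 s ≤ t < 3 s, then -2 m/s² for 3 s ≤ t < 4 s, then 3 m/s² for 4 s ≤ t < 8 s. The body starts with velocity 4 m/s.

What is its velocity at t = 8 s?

Δv equals the area under the a-t graph; then v = v₀ + Δv.
0–3 s: 10 × 3 = 30 m/s
3–4 s: -2 × 1 = -2 m/s
4–8 s: 3 × 4 = 12 m/s
Δv = 40 m/s, so v(8) = 4 + (40) = 44 m/s.

44 m/s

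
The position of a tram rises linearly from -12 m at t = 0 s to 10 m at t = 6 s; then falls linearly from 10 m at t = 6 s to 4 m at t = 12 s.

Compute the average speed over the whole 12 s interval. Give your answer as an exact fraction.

Average speed = (total path length)/(elapsed time); on a piecewise-linear x-t graph the path length is Σ|Δx|.
0–6 s: |Δx| = |10 − -12| = 22 m
6–12 s: |Δx| = |4 − 10| = 6 m
Total path = 28 m; average speed = 28/12 = 7/3 m/s.

7/3 m/s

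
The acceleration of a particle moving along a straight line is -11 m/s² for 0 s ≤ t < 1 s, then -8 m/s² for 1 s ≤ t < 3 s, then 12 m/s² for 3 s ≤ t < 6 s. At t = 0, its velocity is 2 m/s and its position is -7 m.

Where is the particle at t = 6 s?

-65.5 m

On each constant-a segment, Δv = aΔt and Δx = v₀Δt + ½aΔt²; chain segment to segment.
0–1 s: v starts 2 m/s; Δx = 2·1 + ½·-11·1² = -3.5 m; v ends -9 m/s.
1–3 s: v starts -9 m/s; Δx = -9·2 + ½·-8·2² = -34 m; v ends -25 m/s.
3–6 s: v starts -25 m/s; Δx = -25·3 + ½·12·3² = -21 m; v ends 11 m/s.
x(6) = -7 + Σ Δx = -65.5 m.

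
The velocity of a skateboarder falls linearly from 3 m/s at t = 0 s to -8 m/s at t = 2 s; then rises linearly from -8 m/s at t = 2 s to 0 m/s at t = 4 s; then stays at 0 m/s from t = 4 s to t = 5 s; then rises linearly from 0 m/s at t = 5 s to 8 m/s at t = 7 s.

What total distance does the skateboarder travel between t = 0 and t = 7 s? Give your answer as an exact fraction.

249/11 m

Total distance travelled is ∫|v| dt — sum the magnitudes of each area piece.
0–2 s: v = 0 at t = 6/11 s; triangle areas 9/11 + 64/11 = 73/11 m
2–4 s: |½(-8 + 0)(2)| = 8 m
4–5 s: |0| × 1 = 0 m
5–7 s: |½(0 + 8)(2)| = 8 m
Total distance = 249/11 m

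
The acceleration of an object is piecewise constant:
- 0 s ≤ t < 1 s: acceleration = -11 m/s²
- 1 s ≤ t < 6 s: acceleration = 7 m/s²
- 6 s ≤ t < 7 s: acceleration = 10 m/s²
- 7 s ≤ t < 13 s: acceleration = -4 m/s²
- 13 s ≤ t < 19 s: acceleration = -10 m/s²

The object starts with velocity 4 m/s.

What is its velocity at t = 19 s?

Δv equals the area under the a-t graph; then v = v₀ + Δv.
0–1 s: -11 × 1 = -11 m/s
1–6 s: 7 × 5 = 35 m/s
6–7 s: 10 × 1 = 10 m/s
7–13 s: -4 × 6 = -24 m/s
13–19 s: -10 × 6 = -60 m/s
Δv = -50 m/s, so v(19) = 4 + (-50) = -46 m/s.

-46 m/s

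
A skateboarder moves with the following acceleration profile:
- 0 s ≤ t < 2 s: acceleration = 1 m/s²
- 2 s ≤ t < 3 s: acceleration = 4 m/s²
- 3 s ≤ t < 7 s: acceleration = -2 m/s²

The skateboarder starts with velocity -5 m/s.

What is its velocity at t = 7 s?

Δv equals the area under the a-t graph; then v = v₀ + Δv.
0–2 s: 1 × 2 = 2 m/s
2–3 s: 4 × 1 = 4 m/s
3–7 s: -2 × 4 = -8 m/s
Δv = -2 m/s, so v(7) = -5 + (-2) = -7 m/s.

-7 m/s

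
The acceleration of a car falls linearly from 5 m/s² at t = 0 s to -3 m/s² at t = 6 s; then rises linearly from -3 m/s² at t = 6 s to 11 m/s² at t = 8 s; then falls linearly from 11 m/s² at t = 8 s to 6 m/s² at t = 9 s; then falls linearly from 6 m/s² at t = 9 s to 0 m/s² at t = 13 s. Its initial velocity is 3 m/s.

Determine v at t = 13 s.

Δv equals the area under the a-t graph; then v = v₀ + Δv.
0–6 s: ½(5 + -3)(6) = 6 m/s
6–8 s: ½(-3 + 11)(2) = 8 m/s
8–9 s: ½(11 + 6)(1) = 8.5 m/s
9–13 s: ½(6 + 0)(4) = 12 m/s
Δv = 34.5 m/s, so v(13) = 3 + (34.5) = 37.5 m/s.

37.5 m/s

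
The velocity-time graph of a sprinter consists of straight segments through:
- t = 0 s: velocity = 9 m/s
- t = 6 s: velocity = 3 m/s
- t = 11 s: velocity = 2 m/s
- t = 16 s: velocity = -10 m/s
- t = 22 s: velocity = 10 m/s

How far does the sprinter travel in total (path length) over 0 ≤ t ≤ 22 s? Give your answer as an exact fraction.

601/6 m

Total distance travelled is ∫|v| dt — sum the magnitudes of each area piece.
0–6 s: |½(9 + 3)(6)| = 36 m
6–11 s: |½(3 + 2)(5)| = 12.5 m
11–16 s: v = 0 at t = 71/6 s; triangle areas 5/6 + 125/6 = 65/3 m
16–22 s: v = 0 at t = 19 s; triangle areas 15 + 15 = 30 m
Total distance = 601/6 m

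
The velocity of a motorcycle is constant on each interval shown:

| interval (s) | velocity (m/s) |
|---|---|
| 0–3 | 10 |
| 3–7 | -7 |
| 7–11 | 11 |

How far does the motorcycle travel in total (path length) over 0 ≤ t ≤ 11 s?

102 m

Distance (not displacement) is the total path length: add the absolute areas under v-t.
0–3 s: |10| × 3 = 30 m
3–7 s: |-7| × 4 = 28 m
7–11 s: |11| × 4 = 44 m
Total distance = 102 m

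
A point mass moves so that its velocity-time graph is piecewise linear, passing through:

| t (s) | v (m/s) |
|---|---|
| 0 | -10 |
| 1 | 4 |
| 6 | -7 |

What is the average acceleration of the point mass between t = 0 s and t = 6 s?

0.5 m/s²

Average acceleration = Δv/Δt = (-7 − -10)/(6 − 0) = 0.5 m/s².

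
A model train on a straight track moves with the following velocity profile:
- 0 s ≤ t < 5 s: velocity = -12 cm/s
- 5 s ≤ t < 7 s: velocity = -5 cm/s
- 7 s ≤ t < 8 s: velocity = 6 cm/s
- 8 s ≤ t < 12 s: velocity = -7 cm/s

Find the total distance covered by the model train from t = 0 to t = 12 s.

Total distance travelled is ∫|v| dt — sum the magnitudes of each area piece.
0–5 s: |-12| × 5 = 60 cm
5–7 s: |-5| × 2 = 10 cm
7–8 s: |6| × 1 = 6 cm
8–12 s: |-7| × 4 = 28 cm
Total distance = 104 cm

104 cm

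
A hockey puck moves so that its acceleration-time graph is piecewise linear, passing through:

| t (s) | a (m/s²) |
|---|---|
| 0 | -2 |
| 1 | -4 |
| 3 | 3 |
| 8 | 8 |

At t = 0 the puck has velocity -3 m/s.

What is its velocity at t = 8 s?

Δv equals the area under the a-t graph; then v = v₀ + Δv.
0–1 s: ½(-2 + -4)(1) = -3 m/s
1–3 s: ½(-4 + 3)(2) = -1 m/s
3–8 s: ½(3 + 8)(5) = 27.5 m/s
Δv = 23.5 m/s, so v(8) = -3 + (23.5) = 20.5 m/s.

20.5 m/s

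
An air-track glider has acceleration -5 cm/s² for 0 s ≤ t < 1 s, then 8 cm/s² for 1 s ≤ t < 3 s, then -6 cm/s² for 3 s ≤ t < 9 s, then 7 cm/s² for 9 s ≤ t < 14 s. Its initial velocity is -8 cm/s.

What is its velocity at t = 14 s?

2 cm/s

Δv equals the area under the a-t graph; then v = v₀ + Δv.
0–1 s: -5 × 1 = -5 cm/s
1–3 s: 8 × 2 = 16 cm/s
3–9 s: -6 × 6 = -36 cm/s
9–14 s: 7 × 5 = 35 cm/s
Δv = 10 cm/s, so v(14) = -8 + (10) = 2 cm/s.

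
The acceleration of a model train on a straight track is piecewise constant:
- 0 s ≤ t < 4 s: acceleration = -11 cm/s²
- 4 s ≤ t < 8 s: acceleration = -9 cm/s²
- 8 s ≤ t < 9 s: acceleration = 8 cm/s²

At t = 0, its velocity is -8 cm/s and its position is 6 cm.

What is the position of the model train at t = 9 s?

-478 cm

On each constant-a segment, Δv = aΔt and Δx = v₀Δt + ½aΔt²; chain segment to segment.
0–4 s: v starts -8 cm/s; Δx = -8·4 + ½·-11·4² = -120 cm; v ends -52 cm/s.
4–8 s: v starts -52 cm/s; Δx = -52·4 + ½·-9·4² = -280 cm; v ends -88 cm/s.
8–9 s: v starts -88 cm/s; Δx = -88·1 + ½·8·1² = -84 cm; v ends -80 cm/s.
x(9) = 6 + Σ Δx = -478 cm.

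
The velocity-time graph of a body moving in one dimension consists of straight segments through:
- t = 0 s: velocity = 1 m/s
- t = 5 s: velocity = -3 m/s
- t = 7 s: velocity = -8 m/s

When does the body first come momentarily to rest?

t = 1.25 s

v changes sign on 0–5 s (from 1 to -3); the graph is linear there, so v = 0 at t = 0 + (-1)·(5 − 0)/(-3 − 1) = 1.25 s.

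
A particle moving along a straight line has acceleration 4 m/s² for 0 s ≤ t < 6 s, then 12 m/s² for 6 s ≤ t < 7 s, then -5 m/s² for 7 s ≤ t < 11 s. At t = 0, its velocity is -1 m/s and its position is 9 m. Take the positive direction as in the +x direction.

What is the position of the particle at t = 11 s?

On each constant-a segment, Δv = aΔt and Δx = v₀Δt + ½aΔt²; chain segment to segment.
0–6 s: v starts -1 m/s; Δx = -1·6 + ½·4·6² = 66 m; v ends 23 m/s.
6–7 s: v starts 23 m/s; Δx = 23·1 + ½·12·1² = 29 m; v ends 35 m/s.
7–11 s: v starts 35 m/s; Δx = 35·4 + ½·-5·4² = 100 m; v ends 15 m/s.
x(11) = 9 + Σ Δx = 204 m.

204 m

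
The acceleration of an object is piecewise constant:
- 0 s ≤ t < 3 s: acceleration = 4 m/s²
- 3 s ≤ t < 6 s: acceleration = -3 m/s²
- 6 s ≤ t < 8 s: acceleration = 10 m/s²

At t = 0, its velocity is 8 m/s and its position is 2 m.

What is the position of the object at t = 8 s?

On each constant-a segment, Δv = aΔt and Δx = v₀Δt + ½aΔt²; chain segment to segment.
0–3 s: v starts 8 m/s; Δx = 8·3 + ½·4·3² = 42 m; v ends 20 m/s.
3–6 s: v starts 20 m/s; Δx = 20·3 + ½·-3·3² = 46.5 m; v ends 11 m/s.
6–8 s: v starts 11 m/s; Δx = 11·2 + ½·10·2² = 42 m; v ends 31 m/s.
x(8) = 2 + Σ Δx = 132.5 m.

132.5 m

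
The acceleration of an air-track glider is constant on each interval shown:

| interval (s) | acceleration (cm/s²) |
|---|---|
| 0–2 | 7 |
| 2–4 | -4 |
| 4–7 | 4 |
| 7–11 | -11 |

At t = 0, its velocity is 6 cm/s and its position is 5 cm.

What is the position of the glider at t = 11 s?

On each constant-a segment, Δv = aΔt and Δx = v₀Δt + ½aΔt²; chain segment to segment.
0–2 s: v starts 6 cm/s; Δx = 6·2 + ½·7·2² = 26 cm; v ends 20 cm/s.
2–4 s: v starts 20 cm/s; Δx = 20·2 + ½·-4·2² = 32 cm; v ends 12 cm/s.
4–7 s: v starts 12 cm/s; Δx = 12·3 + ½·4·3² = 54 cm; v ends 24 cm/s.
7–11 s: v starts 24 cm/s; Δx = 24·4 + ½·-11·4² = 8 cm; v ends -20 cm/s.
x(11) = 5 + Σ Δx = 125 cm.

125 cm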